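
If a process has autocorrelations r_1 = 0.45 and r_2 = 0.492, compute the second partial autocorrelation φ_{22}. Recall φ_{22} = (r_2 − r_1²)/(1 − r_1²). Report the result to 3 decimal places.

φ_{22} = (r_2 − r_1²) / (1 − r_1²)
r_1² = (0.45)² = 0.2025
Numerator = 0.492 − 0.2025 = 0.2895; denominator = 1 − 0.2025 = 0.7975
φ_{22} = 0.2895 / 0.7975 = 0.363

0.363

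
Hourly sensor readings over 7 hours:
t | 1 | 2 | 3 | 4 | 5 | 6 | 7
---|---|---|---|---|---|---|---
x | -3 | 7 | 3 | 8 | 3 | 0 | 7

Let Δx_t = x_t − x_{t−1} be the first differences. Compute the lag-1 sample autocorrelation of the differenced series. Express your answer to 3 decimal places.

First differences Δx: 10, -4, 5, -5, -3, 7
Mean of differences = 1.6667
Numerator Σ(Δx_t−Δx̄)(Δx_{t+1}−Δx̄) = -82.1111
Denominator Σ(Δx_t−Δx̄)² = 207.3333
r_1(Δx) = -82.1111 / 207.3333 = -0.396

-0.396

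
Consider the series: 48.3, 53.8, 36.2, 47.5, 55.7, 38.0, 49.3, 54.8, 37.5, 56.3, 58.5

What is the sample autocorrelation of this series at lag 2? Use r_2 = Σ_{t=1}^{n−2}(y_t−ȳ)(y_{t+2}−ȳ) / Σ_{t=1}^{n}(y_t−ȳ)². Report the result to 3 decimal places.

Mean ȳ = (48.3 + 53.8 + 36.2 + 47.5 + 55.7 + 38.0 + 49.3 + 54.8 + 37.5 + 56.3 + 58.5)/11 = 48.7182
Numerator Σ_{t=1}^{9}(y_t−ȳ)(y_{t+2}−ȳ) = -206.5725
Denominator Σ(y_t−ȳ)² = 664.1564
r_2 = -206.5725 / 664.1564 = -0.311

-0.311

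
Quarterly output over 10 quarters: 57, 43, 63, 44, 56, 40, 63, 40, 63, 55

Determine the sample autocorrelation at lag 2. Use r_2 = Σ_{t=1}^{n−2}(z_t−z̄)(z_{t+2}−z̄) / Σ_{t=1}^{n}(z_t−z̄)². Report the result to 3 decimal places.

Mean z̄ = (57 + 43 + 63 + 44 + 56 + 40 + 63 + 40 + 63 + 55)/10 = 52.4000
Numerator Σ_{t=1}^{8}(z_t−z̄)(z_{t+2}−z̄) = 542.0800
Denominator Σ(z_t−z̄)² = 844.4000
r_2 = 542.0800 / 844.4000 = 0.642

0.642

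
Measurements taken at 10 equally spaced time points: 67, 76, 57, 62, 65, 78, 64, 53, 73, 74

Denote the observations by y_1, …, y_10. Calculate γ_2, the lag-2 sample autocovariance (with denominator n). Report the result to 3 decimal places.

Mean ȳ = (67 + 76 + 57 + 62 + 65 + 78 + 64 + 53 + 73 + 74)/10 = 66.9000
Σ_{t=1}^{8}(y_t−ȳ)(y_{t+2}−ȳ) = -346.3200
γ_2 = -346.3200 / 10 = -34.632

-34.632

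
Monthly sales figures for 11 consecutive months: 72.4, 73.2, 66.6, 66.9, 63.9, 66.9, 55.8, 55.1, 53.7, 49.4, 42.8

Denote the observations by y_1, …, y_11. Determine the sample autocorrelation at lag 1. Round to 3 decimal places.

Mean ȳ = (72.4 + 73.2 + 66.6 + 66.9 + 63.9 + 66.9 + 55.8 + 55.1 + 53.7 + 49.4 + 42.8)/11 = 60.6091
Numerator Σ_{t=1}^{10}(y_t−ȳ)(y_{t+1}−ȳ) = 614.3545
Denominator Σ(y_t−ȳ)² = 967.4491
r_1 = 614.3545 / 967.4491 = 0.635

0.635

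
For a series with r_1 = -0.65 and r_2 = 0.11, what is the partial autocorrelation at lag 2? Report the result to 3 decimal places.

φ_{22} = (r_2 − r_1²) / (1 − r_1²)
r_1² = (-0.65)² = 0.4225
Numerator = 0.11 − 0.4225 = -0.3125; denominator = 1 − 0.4225 = 0.5775
φ_{22} = -0.3125 / 0.5775 = -0.541

-0.541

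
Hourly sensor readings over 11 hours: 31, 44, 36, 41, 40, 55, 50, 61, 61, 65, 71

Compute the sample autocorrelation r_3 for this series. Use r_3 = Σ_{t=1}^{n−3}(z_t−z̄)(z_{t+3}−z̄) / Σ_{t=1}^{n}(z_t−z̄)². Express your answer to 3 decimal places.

Mean z̄ = (31 + 44 + 36 + 41 + 40 + 55 + 50 + 61 + 61 + 65 + 71)/11 = 50.4545
Numerator Σ_{t=1}^{8}(z_t−z̄)(z_{t+3}−z̄) = 337.7438
Denominator Σ(z_t−z̄)² = 1704.7273
r_3 = 337.7438 / 1704.7273 = 0.198

0.198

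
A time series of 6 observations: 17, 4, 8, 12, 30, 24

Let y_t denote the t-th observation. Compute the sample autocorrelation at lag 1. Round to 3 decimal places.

Mean ȳ = (17 + 4 + 8 + 12 + 30 + 24)/6 = 15.8333
Deviations from mean: 1.1667, -11.8333, -7.8333, -3.8333, 14.1667, 8.1667
Numerator Σ_{t=1}^{5}(y_t−ȳ)(y_{t+1}−ȳ) = 170.3056
Denominator Σ(y_t−ȳ)² = 484.8333
r_1 = 170.3056 / 484.8333 = 0.351

0.351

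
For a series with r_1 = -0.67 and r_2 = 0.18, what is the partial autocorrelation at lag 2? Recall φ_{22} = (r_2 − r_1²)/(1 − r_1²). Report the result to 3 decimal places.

φ_{22} = (r_2 − r_1²) / (1 − r_1²)
r_1² = (-0.67)² = 0.4489
Numerator = 0.18 − 0.4489 = -0.2689; denominator = 1 − 0.4489 = 0.5511
φ_{22} = -0.2689 / 0.5511 = -0.488

-0.488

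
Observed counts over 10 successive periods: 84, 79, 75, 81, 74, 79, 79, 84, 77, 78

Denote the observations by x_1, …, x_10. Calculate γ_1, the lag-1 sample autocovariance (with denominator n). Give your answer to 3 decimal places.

-2.600

Mean x̄ = (84 + 79 + 75 + 81 + 74 + 79 + 79 + 84 + 77 + 78)/10 = 79.0000
Σ_{t=1}^{9}(x_t−x̄)(x_{t+1}−x̄) = -26.0000
γ_1 = -26.0000 / 10 = -2.600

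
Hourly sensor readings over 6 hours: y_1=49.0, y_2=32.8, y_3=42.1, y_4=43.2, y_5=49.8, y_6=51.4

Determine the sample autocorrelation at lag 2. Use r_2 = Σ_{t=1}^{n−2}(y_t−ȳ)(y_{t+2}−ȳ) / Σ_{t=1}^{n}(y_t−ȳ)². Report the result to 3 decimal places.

Mean ȳ = (49.0 + 32.8 + 42.1 + 43.2 + 49.8 + 51.4)/6 = 44.7167
Deviations from mean: 4.2833, -11.9167, -2.6167, -1.5167, 5.0833, 6.6833
Numerator Σ_{t=1}^{4}(y_t−ȳ)(y_{t+2}−ȳ) = -16.5722
Denominator Σ(y_t−ȳ)² = 240.0083
r_2 = -16.5722 / 240.0083 = -0.069

-0.069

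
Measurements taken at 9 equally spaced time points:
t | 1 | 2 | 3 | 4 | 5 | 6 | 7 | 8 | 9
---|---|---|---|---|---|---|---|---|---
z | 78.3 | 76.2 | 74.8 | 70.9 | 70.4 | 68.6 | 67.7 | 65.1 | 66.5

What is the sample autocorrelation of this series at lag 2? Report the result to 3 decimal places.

Mean z̄ = (78.3 + 76.2 + 74.8 + 70.9 + 70.4 + 68.6 + 67.7 + 65.1 + 66.5)/9 = 70.9444
Σ(z_t−z̄)(z_{t+2}−z̄) = (28.3598) + (-0.2336) + (-2.0991) + (0.1042) + (1.7664) + (13.7020) + (14.4198) = 56.0194
Denominator Σ(z_t−z̄)² = 166.8222
r_2 = 56.0194 / 166.8222 = 0.336

0.336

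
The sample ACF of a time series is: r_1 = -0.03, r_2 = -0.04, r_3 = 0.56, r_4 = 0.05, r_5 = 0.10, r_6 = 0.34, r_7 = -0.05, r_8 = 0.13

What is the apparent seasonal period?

3

The largest autocorrelation is r_3 = 0.56, with a weaker echo at lag 6 (0.34); the remaining lags stay at or below 0.13.
The dominant spike at lag 3 indicates a seasonal period of 3.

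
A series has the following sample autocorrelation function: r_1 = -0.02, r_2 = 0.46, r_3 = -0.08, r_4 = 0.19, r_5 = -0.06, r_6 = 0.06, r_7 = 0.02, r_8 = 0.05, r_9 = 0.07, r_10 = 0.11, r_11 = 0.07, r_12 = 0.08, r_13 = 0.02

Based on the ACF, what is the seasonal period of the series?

2

The largest autocorrelation is r_2 = 0.46, with a weaker echo at lag 4 (0.19); the remaining lags stay at or below 0.11.
The dominant spike at lag 2 indicates a seasonal period of 2.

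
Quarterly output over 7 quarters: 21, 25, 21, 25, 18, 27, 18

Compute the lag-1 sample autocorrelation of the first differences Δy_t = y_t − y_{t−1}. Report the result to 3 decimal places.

First differences Δy: 4, -4, 4, -7, 9, -9
Mean of differences = -0.5000
Numerator Σ(Δy_t−Δȳ)(Δy_{t+1}−Δȳ) = -203.2500
Denominator Σ(Δy_t−Δȳ)² = 257.5000
r_1(Δy) = -203.2500 / 257.5000 = -0.789

-0.789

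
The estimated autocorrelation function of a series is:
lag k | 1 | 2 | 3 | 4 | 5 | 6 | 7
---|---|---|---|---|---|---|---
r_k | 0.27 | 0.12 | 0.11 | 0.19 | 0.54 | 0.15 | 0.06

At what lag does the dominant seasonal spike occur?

The largest autocorrelation is r_5 = 0.54; the remaining lags stay at or below 0.27. The elevated value at lag 1 (0.27), dropping to 0.12 at lag 2, reflects decaying short-term dependence rather than seasonality.
The dominant spike at lag 5 indicates a seasonal period of 5.

5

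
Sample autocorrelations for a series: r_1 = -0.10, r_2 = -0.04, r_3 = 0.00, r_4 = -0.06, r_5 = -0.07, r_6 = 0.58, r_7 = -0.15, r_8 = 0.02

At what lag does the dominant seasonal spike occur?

6

The largest autocorrelation is r_6 = 0.58; the remaining lags stay at or below 0.02.
The dominant spike at lag 6 indicates a seasonal period of 6.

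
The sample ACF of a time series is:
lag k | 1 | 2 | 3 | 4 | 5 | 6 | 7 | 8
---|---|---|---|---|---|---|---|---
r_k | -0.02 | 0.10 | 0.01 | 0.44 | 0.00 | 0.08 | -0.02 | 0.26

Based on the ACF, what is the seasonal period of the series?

4

The largest autocorrelation is r_4 = 0.44, with a weaker echo at lag 8 (0.26); the remaining lags stay at or below 0.10.
The dominant spike at lag 4 indicates a seasonal period of 4.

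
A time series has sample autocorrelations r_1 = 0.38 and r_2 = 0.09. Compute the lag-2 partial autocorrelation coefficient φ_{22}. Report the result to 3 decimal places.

-0.064

φ_{22} = (r_2 − r_1²) / (1 − r_1²)
r_1² = (0.38)² = 0.1444
Numerator = 0.09 − 0.1444 = -0.0544; denominator = 1 − 0.1444 = 0.8556
φ_{22} = -0.0544 / 0.8556 = -0.064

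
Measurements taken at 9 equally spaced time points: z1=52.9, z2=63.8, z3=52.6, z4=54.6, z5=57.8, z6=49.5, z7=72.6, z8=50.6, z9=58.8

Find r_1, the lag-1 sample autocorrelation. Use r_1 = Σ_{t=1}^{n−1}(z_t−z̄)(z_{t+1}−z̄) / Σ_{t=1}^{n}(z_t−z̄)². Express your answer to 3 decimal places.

Mean z̄ = (52.9 + 63.8 + 52.6 + 54.6 + 57.8 + 49.5 + 72.6 + 50.6 + 58.8)/9 = 57.0222
Numerator Σ_{t=1}^{8}(z_t−z̄)(z_{t+1}−z̄) = -283.5760
Denominator Σ(z_t−z̄)² = 432.6156
r_1 = -283.5760 / 432.6156 = -0.655

-0.655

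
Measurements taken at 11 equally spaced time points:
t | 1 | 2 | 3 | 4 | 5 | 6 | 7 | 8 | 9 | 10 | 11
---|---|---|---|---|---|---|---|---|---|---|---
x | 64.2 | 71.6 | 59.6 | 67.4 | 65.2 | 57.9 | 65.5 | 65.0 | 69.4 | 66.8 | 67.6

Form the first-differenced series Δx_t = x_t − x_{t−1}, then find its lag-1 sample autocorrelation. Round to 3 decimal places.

First differences Δx: 7.4, -12.0, 7.8, -2.2, -7.3, 7.6, -0.5, 4.4, -2.6, 0.8
Mean of differences = 0.3400
Numerator Σ(Δx_t−Δx̄)(Δx_{t+1}−Δx̄) = -256.9836
Denominator Σ(Δx_t−Δx̄)² = 401.3440
r_1(Δx) = -256.9836 / 401.3440 = -0.640

-0.640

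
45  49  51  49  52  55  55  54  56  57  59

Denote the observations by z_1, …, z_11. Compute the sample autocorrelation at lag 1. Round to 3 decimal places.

Mean z̄ = (45 + 49 + 51 + 49 + 52 + 55 + 55 + 54 + 56 + 57 + 59)/11 = 52.9091
Numerator Σ_{t=1}^{10}(z_t−z̄)(z_{t+1}−z̄) = 95.0826
Denominator Σ(z_t−z̄)² = 170.9091
r_1 = 95.0826 / 170.9091 = 0.556

0.556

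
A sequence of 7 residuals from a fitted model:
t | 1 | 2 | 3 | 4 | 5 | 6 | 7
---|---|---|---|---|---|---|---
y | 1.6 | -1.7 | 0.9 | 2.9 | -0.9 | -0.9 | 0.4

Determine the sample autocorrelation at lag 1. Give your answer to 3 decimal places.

Mean ȳ = (1.6 − 1.7 + 0.9 + 2.9 − 0.9 − 0.9 + 0.4)/7 = 0.3286
Σ(y_t−ȳ)(y_{t+1}−ȳ) = (-2.5792) + (-1.1592) + (1.4694) + (-3.1592) + (1.5094) + (-0.0878) = -4.0065
Denominator Σ(y_t−ȳ)² = 15.6943
r_1 = -4.0065 / 15.6943 = -0.255

-0.255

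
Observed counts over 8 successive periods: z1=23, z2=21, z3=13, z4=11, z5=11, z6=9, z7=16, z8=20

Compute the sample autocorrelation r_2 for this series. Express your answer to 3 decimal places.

-0.176

Mean z̄ = (23 + 21 + 13 + 11 + 11 + 9 + 16 + 20)/8 = 15.5000
Deviations from mean: 7.5000, 5.5000, -2.5000, -4.5000, -4.5000, -6.5000, 0.5000, 4.5000
Σ(z_t−z̄)(z_{t+2}−z̄) = (-18.7500) + (-24.7500) + (11.2500) + (29.2500) + (-2.2500) + (-29.2500) = -34.5000
Denominator Σ(z_t−z̄)² = 196.0000
r_2 = -34.5000 / 196.0000 = -0.176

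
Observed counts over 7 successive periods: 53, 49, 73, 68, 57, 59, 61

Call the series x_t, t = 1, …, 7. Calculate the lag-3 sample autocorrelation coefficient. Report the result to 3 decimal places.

Mean x̄ = (53 + 49 + 73 + 68 + 57 + 59 + 61)/7 = 60.0000
Deviations from mean: -7.0000, -11.0000, 13.0000, 8.0000, -3.0000, -1.0000, 1.0000
Σ(x_t−x̄)(x_{t+3}−x̄) = (-56.0000) + (33.0000) + (-13.0000) + (8.0000) = -28.0000
Denominator Σ(x_t−x̄)² = 414.0000
r_3 = -28.0000 / 414.0000 = -0.068

-0.068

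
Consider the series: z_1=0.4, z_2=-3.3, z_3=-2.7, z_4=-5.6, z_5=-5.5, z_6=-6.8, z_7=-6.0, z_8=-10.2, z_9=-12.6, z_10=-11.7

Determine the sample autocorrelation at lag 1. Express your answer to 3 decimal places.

Mean z̄ = (0.4 − 3.3 − 2.7 − 5.6 − 5.5 − 6.8 − 6.0 − 10.2 − 12.6 − 11.7)/10 = -6.4000
Numerator Σ_{t=1}^{9}(z_t−z̄)(z_{t+1}−z̄) = 90.6100
Denominator Σ(z_t−z̄)² = 152.2800
r_1 = 90.6100 / 152.2800 = 0.595

0.595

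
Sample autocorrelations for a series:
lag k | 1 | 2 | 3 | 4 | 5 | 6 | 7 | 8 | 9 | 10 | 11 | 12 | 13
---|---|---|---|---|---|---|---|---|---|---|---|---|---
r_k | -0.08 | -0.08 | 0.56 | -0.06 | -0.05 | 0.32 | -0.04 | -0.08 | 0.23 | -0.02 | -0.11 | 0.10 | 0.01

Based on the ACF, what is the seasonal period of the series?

The largest autocorrelation is r_3 = 0.56, with weaker echoes at lags 6 (0.32) and 9 (0.23); the remaining lags stay at or below 0.10.
The dominant spike at lag 3 indicates a seasonal period of 3.

3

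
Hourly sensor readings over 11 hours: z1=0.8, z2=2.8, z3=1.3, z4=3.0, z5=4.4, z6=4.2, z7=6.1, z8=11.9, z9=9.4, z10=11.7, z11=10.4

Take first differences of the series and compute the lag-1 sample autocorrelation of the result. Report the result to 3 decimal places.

-0.487

First differences Δz: 2.0, -1.5, 1.7, 1.4, -0.2, 1.9, 5.8, -2.5, 2.3, -1.3
Mean of differences = 0.9600
Numerator Σ(Δz_t−Δz̄)(Δz_{t+1}−Δz̄) = -25.5156
Denominator Σ(Δz_t−Δz̄)² = 52.4040
r_1(Δz) = -25.5156 / 52.4040 = -0.487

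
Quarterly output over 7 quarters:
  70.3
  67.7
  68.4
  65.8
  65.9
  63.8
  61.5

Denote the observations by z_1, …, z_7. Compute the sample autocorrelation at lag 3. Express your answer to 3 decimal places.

-0.106

Mean z̄ = (70.3 + 67.7 + 68.4 + 65.8 + 65.9 + 63.8 + 61.5)/7 = 66.2000
Σ(z_t−z̄)(z_{t+3}−z̄) = (-1.6400) + (-0.4500) + (-5.2800) + (1.8800) = -5.4900
Denominator Σ(z_t−z̄)² = 52.0000
r_3 = -5.4900 / 52.0000 = -0.106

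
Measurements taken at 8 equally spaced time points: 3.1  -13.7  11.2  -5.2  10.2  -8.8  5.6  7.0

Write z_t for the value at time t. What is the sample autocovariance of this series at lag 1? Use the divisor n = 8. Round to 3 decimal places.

Mean z̄ = (3.1 − 13.7 + 11.2 − 5.2 + 10.2 − 8.8 + 5.6 + 7.0)/8 = 1.1750
Deviations: 1.9250, -14.8750, 10.0250, -6.3750, 9.0250, -9.9750, 4.4250, 5.8250
Σ_{t=1}^{7}(z_t−z̄)(z_{t+1}−z̄) = -407.5881
γ_1 = -407.5881 / 8 = -50.949

-50.949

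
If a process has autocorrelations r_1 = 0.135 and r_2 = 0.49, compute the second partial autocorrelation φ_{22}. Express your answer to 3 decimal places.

φ_{22} = (r_2 − r_1²) / (1 − r_1²)
r_1² = (0.135)² = 0.018225
Numerator = 0.49 − 0.0182 = 0.4718; denominator = 1 − 0.0182 = 0.9818
φ_{22} = 0.4718 / 0.9818 = 0.481

0.481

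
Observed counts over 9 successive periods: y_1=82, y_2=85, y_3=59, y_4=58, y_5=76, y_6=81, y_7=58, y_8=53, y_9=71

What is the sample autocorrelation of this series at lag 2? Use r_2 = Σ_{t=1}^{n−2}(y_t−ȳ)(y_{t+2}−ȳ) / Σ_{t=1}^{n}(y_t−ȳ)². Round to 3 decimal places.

Mean ȳ = (82 + 85 + 59 + 58 + 76 + 81 + 58 + 53 + 71)/9 = 69.2222
Σ(y_t−ȳ)(y_{t+2}−ȳ) = (-130.6173) + (-177.0617) + (-69.2840) + (-132.1728) + (-76.0617) + (-191.0617) + (-19.9506) = -796.2099
Denominator Σ(y_t−ȳ)² = 1219.5556
r_2 = -796.2099 / 1219.5556 = -0.653

-0.653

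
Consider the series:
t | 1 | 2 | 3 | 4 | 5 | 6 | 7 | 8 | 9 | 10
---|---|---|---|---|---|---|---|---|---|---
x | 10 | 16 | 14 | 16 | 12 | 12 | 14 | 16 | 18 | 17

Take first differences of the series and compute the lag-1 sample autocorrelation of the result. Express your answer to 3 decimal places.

First differences Δx: 6, -2, 2, -4, 0, 2, 2, 2, -1
Mean of differences = 0.7778
Numerator Σ(Δx_t−Δx̄)(Δx_{t+1}−Δx̄) = -20.1605
Denominator Σ(Δx_t−Δx̄)² = 67.5556
r_1(Δx) = -20.1605 / 67.5556 = -0.298

-0.298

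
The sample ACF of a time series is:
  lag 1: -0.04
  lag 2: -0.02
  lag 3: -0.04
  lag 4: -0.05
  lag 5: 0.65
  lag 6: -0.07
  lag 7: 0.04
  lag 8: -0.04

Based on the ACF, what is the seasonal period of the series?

5

The largest autocorrelation is r_5 = 0.65; the remaining lags stay at or below 0.04.
The dominant spike at lag 5 indicates a seasonal period of 5.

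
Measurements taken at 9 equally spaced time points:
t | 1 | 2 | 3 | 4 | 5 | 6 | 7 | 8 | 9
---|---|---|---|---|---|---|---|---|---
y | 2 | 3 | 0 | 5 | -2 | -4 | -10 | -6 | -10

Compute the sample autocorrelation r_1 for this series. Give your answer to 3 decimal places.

0.515

Mean ȳ = (2 + 3 + 0 + 5 − 2 − 4 − 10 − 6 − 10)/9 = -2.4444
Numerator Σ_{t=1}^{8}(y_t−ȳ)(y_{t+1}−ȳ) = 123.8025
Denominator Σ(y_t−ȳ)² = 240.2222
r_1 = 123.8025 / 240.2222 = 0.515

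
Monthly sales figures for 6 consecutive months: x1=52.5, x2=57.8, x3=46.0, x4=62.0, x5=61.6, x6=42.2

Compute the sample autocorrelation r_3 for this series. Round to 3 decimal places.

Mean x̄ = (52.5 + 57.8 + 46.0 + 62.0 + 61.6 + 42.2)/6 = 53.6833
Deviations from mean: -1.1833, 4.1167, -7.6833, 8.3167, 7.9167, -11.4833
Σ(x_t−x̄)(x_{t+3}−x̄) = (-9.8414) + (32.5903) + (88.2303) = 110.9792
Denominator Σ(x_t−x̄)² = 341.0883
r_3 = 110.9792 / 341.0883 = 0.325

0.325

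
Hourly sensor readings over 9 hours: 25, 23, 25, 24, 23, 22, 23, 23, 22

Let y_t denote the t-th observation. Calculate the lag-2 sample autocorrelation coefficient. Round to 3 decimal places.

Mean ȳ = (25 + 23 + 25 + 24 + 23 + 22 + 23 + 23 + 22)/9 = 23.3333
Numerator Σ_{t=1}^{7}(y_t−ȳ)(y_{t+2}−ȳ) = 2.1111
Denominator Σ(y_t−ȳ)² = 10.0000
r_2 = 2.1111 / 10.0000 = 0.211

0.211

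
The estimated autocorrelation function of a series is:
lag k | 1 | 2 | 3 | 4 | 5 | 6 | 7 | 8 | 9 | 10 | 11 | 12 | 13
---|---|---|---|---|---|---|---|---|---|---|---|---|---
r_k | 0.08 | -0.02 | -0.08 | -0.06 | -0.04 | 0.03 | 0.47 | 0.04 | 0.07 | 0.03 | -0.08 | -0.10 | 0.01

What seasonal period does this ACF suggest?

7

The largest autocorrelation is r_7 = 0.47; the remaining lags stay at or below 0.08.
The dominant spike at lag 7 indicates a seasonal period of 7.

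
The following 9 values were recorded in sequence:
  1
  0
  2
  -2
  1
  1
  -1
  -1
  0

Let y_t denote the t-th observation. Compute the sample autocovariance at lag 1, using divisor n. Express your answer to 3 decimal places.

Mean ȳ = (1 + 0 + 2 − 2 + 1 + 1 − 1 − 1 + 0)/9 = 0.1111
Σ_{t=1}^{8}(y_t−ȳ)(y_{t+1}−ȳ) = -5.0123
γ_1 = -5.0123 / 9 = -0.557

-0.557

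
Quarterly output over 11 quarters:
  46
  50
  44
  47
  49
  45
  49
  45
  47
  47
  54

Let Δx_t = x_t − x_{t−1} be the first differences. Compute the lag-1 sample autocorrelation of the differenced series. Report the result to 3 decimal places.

-0.515

First differences Δx: 4, -6, 3, 2, -4, 4, -4, 2, 0, 7
Mean of differences = 0.8000
Numerator Σ(Δx_t−Δx̄)(Δx_{t+1}−Δx̄) = -82.2400
Denominator Σ(Δx_t−Δx̄)² = 159.6000
r_1(Δx) = -82.2400 / 159.6000 = -0.515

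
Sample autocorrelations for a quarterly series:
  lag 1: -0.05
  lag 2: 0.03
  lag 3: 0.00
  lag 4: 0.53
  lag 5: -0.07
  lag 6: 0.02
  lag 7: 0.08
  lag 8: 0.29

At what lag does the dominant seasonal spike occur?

The largest autocorrelation is r_4 = 0.53, with a weaker echo at lag 8 (0.29); the remaining lags stay at or below 0.08.
The dominant spike at lag 4 indicates a seasonal period of 4.

4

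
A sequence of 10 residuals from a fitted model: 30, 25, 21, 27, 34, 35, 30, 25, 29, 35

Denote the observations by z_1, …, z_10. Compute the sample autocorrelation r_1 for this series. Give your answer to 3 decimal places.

Mean z̄ = (30 + 25 + 21 + 27 + 34 + 35 + 30 + 25 + 29 + 35)/10 = 29.1000
Numerator Σ_{t=1}^{9}(z_t−z̄)(z_{t+1}−z̄) = 66.5900
Denominator Σ(z_t−z̄)² = 198.9000
r_1 = 66.5900 / 198.9000 = 0.335

0.335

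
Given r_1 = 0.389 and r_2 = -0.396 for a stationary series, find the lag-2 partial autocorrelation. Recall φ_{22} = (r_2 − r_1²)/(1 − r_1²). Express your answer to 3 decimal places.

φ_{22} = (r_2 − r_1²) / (1 − r_1²)
r_1² = (0.389)² = 0.151321
Numerator = -0.396 − 0.1513 = -0.5473; denominator = 1 − 0.1513 = 0.8487
φ_{22} = -0.5473 / 0.8487 = -0.645

-0.645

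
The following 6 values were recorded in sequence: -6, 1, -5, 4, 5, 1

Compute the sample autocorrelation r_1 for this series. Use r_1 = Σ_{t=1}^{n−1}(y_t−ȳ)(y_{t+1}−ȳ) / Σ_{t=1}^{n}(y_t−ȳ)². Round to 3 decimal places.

-0.058

Mean ȳ = (-6 + 1 − 5 + 4 + 5 + 1)/6 = 0.0000
Numerator Σ_{t=1}^{5}(y_t−ȳ)(y_{t+1}−ȳ) = -6.0000
Denominator Σ(y_t−ȳ)² = 104.0000
r_1 = -6.0000 / 104.0000 = -0.058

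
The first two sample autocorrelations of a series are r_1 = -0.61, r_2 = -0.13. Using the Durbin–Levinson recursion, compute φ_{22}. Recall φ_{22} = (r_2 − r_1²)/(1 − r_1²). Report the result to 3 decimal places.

-0.800

φ_{22} = (r_2 − r_1²) / (1 − r_1²)
r_1² = (-0.61)² = 0.3721
Numerator = -0.13 − 0.3721 = -0.5021; denominator = 1 − 0.3721 = 0.6279
φ_{22} = -0.5021 / 0.6279 = -0.800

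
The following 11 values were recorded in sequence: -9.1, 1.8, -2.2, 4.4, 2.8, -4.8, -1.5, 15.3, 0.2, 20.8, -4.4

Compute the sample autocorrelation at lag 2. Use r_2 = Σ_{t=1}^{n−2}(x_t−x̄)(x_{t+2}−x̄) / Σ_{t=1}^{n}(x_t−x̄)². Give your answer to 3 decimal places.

Mean x̄ = (-9.1 + 1.8 − 2.2 + 4.4 + 2.8 − 4.8 − 1.5 + 15.3 + 0.2 + 20.8 − 4.4)/11 = 2.1182
Numerator Σ_{t=1}^{9}(x_t−x̄)(x_{t+2}−x̄) = 201.0284
Denominator Σ(x_t−x̄)² = 780.1564
r_2 = 201.0284 / 780.1564 = 0.258

0.258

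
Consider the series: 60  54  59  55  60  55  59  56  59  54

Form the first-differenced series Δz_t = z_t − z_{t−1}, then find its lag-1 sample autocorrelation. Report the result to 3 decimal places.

First differences Δz: -6, 5, -4, 5, -5, 4, -3, 3, -5
Mean of differences = -0.6667
Numerator Σ(Δz_t−Δz̄)(Δz_{t+1}−Δz̄) = -148.1111
Denominator Σ(Δz_t−Δz̄)² = 182.0000
r_1(Δz) = -148.1111 / 182.0000 = -0.814

-0.814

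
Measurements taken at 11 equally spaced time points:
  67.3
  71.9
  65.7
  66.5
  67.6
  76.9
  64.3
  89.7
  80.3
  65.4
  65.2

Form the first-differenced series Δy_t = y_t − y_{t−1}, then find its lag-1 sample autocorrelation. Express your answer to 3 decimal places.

-0.441

First differences Δy: 4.6, -6.2, 0.8, 1.1, 9.3, -12.6, 25.4, -9.4, -14.9, -0.2
Mean of differences = -0.2100
Numerator Σ(Δy_t−Δȳ)(Δy_{t+1}−Δȳ) = -556.7191
Denominator Σ(Δy_t−Δȳ)² = 1261.8290
r_1(Δy) = -556.7191 / 1261.8290 = -0.441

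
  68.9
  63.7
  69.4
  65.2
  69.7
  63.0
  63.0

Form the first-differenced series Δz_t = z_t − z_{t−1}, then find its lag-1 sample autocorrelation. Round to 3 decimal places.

-0.764

First differences Δz: -5.2, 5.7, -4.2, 4.5, -6.7, 0.0
Mean of differences = -0.9833
Numerator Σ(Δz_t−Δz̄)(Δz_{t+1}−Δz̄) = -104.2853
Denominator Σ(Δz_t−Δz̄)² = 136.5083
r_1(Δz) = -104.2853 / 136.5083 = -0.764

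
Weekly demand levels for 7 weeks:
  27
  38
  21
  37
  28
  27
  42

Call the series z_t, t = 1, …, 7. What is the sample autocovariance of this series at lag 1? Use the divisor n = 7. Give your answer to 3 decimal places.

Mean z̄ = (27 + 38 + 21 + 37 + 28 + 27 + 42)/7 = 31.4286
Σ_{t=1}^{6}(z_t−z̄)(z_{t+1}−z̄) = -206.4694
γ_1 = -206.4694 / 7 = -29.496

-29.496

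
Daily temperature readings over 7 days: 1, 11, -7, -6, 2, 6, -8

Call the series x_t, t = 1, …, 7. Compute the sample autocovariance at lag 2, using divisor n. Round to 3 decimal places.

Mean x̄ = (1 + 11 − 7 − 6 + 2 + 6 − 8)/7 = -0.1429
Σ_{t=1}^{5}(x_t−x̄)(x_{t+2}−x̄) = -140.6122
γ_2 = -140.6122 / 7 = -20.087

-20.087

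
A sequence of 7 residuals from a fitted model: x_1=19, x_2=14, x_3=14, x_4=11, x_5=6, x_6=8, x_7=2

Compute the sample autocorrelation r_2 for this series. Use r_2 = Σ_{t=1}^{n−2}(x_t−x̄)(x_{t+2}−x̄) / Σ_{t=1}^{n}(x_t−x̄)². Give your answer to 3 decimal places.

Mean x̄ = (19 + 14 + 14 + 11 + 6 + 8 + 2)/7 = 10.5714
Deviations from mean: 8.4286, 3.4286, 3.4286, 0.4286, -4.5714, -2.5714, -8.5714
Numerator Σ_{t=1}^{5}(x_t−x̄)(x_{t+2}−x̄) = 52.7755
Denominator Σ(x_t−x̄)² = 195.7143
r_2 = 52.7755 / 195.7143 = 0.270

0.270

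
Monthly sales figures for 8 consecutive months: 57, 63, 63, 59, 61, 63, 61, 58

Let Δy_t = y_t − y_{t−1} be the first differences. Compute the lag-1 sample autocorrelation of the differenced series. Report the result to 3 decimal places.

-0.024

First differences Δy: 6, 0, -4, 2, 2, -2, -3
Mean of differences = 0.1429
Numerator Σ(Δy_t−Δȳ)(Δy_{t+1}−Δȳ) = -1.7347
Denominator Σ(Δy_t−Δȳ)² = 72.8571
r_1(Δy) = -1.7347 / 72.8571 = -0.024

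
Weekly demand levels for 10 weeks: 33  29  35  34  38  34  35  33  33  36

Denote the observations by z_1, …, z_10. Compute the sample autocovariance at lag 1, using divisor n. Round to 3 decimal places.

-0.200

Mean z̄ = (33 + 29 + 35 + 34 + 38 + 34 + 35 + 33 + 33 + 36)/10 = 34.0000
Σ_{t=1}^{9}(z_t−z̄)(z_{t+1}−z̄) = -2.0000
γ_1 = -2.0000 / 10 = -0.200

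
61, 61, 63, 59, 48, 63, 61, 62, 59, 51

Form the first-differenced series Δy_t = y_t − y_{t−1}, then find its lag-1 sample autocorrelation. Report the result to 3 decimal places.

First differences Δy: 0, 2, -4, -11, 15, -2, 1, -3, -8
Mean of differences = -1.1111
Numerator Σ(Δy_t−Δȳ)(Δy_{t+1}−Δȳ) = -143.4568
Denominator Σ(Δy_t−Δȳ)² = 432.8889
r_1(Δy) = -143.4568 / 432.8889 = -0.331

-0.331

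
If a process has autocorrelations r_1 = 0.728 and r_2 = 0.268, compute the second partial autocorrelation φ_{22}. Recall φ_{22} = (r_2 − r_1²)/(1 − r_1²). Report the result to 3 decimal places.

-0.557

φ_{22} = (r_2 − r_1²) / (1 − r_1²)
r_1² = (0.728)² = 0.529984
Numerator = 0.268 − 0.5300 = -0.2620; denominator = 1 − 0.5300 = 0.4700
φ_{22} = -0.2620 / 0.4700 = -0.557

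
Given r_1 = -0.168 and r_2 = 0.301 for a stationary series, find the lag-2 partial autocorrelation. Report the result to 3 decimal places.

φ_{22} = (r_2 − r_1²) / (1 − r_1²)
r_1² = (-0.168)² = 0.028224
Numerator = 0.301 − 0.0282 = 0.2728; denominator = 1 − 0.0282 = 0.9718
φ_{22} = 0.2728 / 0.9718 = 0.281

0.281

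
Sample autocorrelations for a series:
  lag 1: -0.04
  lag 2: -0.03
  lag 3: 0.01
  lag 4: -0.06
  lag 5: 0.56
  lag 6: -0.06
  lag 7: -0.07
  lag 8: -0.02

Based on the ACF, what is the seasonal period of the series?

5

The largest autocorrelation is r_5 = 0.56; the remaining lags stay at or below 0.01.
The dominant spike at lag 5 indicates a seasonal period of 5.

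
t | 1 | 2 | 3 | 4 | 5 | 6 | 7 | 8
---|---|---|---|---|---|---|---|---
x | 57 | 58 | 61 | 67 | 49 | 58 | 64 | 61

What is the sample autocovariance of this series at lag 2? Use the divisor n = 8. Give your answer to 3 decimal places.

-11.488

Mean x̄ = (57 + 58 + 61 + 67 + 49 + 58 + 64 + 61)/8 = 59.3750
Deviations: -2.3750, -1.3750, 1.6250, 7.6250, -10.3750, -1.3750, 4.6250, 1.6250
Σ_{t=1}^{6}(x_t−x̄)(x_{t+2}−x̄) = -91.9063
γ_2 = -91.9063 / 8 = -11.488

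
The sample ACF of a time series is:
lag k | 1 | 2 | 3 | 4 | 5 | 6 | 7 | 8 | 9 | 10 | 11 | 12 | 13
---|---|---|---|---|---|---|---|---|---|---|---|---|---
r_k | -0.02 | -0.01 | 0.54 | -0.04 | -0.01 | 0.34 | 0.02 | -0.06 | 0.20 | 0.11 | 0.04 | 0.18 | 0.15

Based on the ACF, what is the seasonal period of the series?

3

The largest autocorrelation is r_3 = 0.54, with weaker echoes at lags 6 (0.34), 9 (0.20) and 12 (0.18); the remaining lags stay at or below 0.15.
The dominant spike at lag 3 indicates a seasonal period of 3.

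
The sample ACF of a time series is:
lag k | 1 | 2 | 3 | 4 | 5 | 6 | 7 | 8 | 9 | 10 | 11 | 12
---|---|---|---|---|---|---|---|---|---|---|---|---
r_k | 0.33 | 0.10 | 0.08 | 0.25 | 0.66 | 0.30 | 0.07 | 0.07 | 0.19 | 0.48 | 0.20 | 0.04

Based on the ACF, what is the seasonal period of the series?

The largest autocorrelation is r_5 = 0.66, with a weaker echo at lag 10 (0.48); the remaining lags stay at or below 0.33. The elevated value at lag 1 (0.33), dropping to 0.10 at lag 2, reflects decaying short-term dependence rather than seasonality.
The dominant spike at lag 5 indicates a seasonal period of 5.

5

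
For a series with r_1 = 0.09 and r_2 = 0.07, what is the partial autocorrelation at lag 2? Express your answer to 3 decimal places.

0.062

φ_{22} = (r_2 − r_1²) / (1 − r_1²)
r_1² = (0.09)² = 0.0081
Numerator = 0.07 − 0.0081 = 0.0619; denominator = 1 − 0.0081 = 0.9919
φ_{22} = 0.0619 / 0.9919 = 0.062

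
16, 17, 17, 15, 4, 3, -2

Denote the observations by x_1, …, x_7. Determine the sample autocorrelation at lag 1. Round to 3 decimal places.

0.572

Mean x̄ = (16 + 17 + 17 + 15 + 4 + 3 − 2)/7 = 10.0000
Deviations from mean: 6.0000, 7.0000, 7.0000, 5.0000, -6.0000, -7.0000, -12.0000
Σ(x_t−x̄)(x_{t+1}−x̄) = (42.0000) + (49.0000) + (35.0000) + (-30.0000) + (42.0000) + (84.0000) = 222.0000
Denominator Σ(x_t−x̄)² = 388.0000
r_1 = 222.0000 / 388.0000 = 0.572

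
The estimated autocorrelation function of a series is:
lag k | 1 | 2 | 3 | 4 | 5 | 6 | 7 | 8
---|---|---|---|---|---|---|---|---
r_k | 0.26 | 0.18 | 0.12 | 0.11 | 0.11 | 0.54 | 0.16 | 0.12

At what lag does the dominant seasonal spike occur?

The largest autocorrelation is r_6 = 0.54; the remaining lags stay at or below 0.26. The elevated value at lag 1 (0.26), dropping to 0.18 at lag 2, reflects decaying short-term dependence rather than seasonality.
The dominant spike at lag 6 indicates a seasonal period of 6.

6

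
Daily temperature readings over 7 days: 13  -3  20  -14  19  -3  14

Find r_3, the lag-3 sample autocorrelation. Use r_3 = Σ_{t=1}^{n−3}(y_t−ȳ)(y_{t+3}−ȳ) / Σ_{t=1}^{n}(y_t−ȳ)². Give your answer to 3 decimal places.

Mean ȳ = (13 − 3 + 20 − 14 + 19 − 3 + 14)/7 = 6.5714
Deviations from mean: 6.4286, -9.5714, 13.4286, -20.5714, 12.4286, -9.5714, 7.4286
Σ(y_t−ȳ)(y_{t+3}−ȳ) = (-132.2449) + (-118.9592) + (-128.5306) + (-152.8163) = -532.5510
Denominator Σ(y_t−ȳ)² = 1037.7143
r_3 = -532.5510 / 1037.7143 = -0.513

-0.513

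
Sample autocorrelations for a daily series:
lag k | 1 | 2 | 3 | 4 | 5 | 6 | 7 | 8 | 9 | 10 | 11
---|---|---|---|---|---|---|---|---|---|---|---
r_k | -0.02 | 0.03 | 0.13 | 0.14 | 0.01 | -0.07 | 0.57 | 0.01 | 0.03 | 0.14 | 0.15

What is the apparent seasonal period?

7

The largest autocorrelation is r_7 = 0.57; the remaining lags stay at or below 0.15.
The dominant spike at lag 7 indicates a seasonal period of 7.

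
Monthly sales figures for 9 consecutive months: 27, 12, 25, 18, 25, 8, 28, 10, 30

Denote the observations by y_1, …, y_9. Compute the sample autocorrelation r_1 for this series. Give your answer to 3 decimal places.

Mean ȳ = (27 + 12 + 25 + 18 + 25 + 8 + 28 + 10 + 30)/9 = 20.3333
Numerator Σ_{t=1}^{8}(y_t−ȳ)(y_{t+1}−ȳ) = -447.4444
Denominator Σ(y_t−ȳ)² = 574.0000
r_1 = -447.4444 / 574.0000 = -0.780

-0.780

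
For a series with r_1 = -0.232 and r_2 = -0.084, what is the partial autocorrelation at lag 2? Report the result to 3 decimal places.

φ_{22} = (r_2 − r_1²) / (1 − r_1²)
r_1² = (-0.232)² = 0.053824
Numerator = -0.084 − 0.0538 = -0.1378; denominator = 1 − 0.0538 = 0.9462
φ_{22} = -0.1378 / 0.9462 = -0.146

-0.146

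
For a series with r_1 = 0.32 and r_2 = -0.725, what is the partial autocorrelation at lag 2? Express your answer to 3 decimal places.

φ_{22} = (r_2 − r_1²) / (1 − r_1²)
r_1² = (0.32)² = 0.1024
Numerator = -0.725 − 0.1024 = -0.8274; denominator = 1 − 0.1024 = 0.8976
φ_{22} = -0.8274 / 0.8976 = -0.922

-0.922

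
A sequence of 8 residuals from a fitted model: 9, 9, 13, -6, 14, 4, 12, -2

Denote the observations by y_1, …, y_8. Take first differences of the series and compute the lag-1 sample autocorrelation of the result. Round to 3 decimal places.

-0.755

First differences Δy: 0, 4, -19, 20, -10, 8, -14
Mean of differences = -1.5714
Numerator Σ(Δy_t−Δȳ)(Δy_{t+1}−Δȳ) = -845.7551
Denominator Σ(Δy_t−Δȳ)² = 1119.7143
r_1(Δy) = -845.7551 / 1119.7143 = -0.755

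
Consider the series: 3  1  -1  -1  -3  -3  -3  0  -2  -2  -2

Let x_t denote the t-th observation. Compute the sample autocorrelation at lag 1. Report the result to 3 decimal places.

0.394

Mean x̄ = (3 + 1 − 1 − 1 − 3 − 3 − 3 + 0 − 2 − 2 − 2)/11 = -1.1818
Numerator Σ_{t=1}^{10}(x_t−x̄)(x_{t+1}−x̄) = 14.0579
Denominator Σ(x_t−x̄)² = 35.6364
r_1 = 14.0579 / 35.6364 = 0.394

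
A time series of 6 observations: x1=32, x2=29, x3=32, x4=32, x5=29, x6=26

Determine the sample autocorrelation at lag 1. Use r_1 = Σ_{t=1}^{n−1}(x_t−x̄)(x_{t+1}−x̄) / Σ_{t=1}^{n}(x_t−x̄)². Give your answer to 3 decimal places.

0.067

Mean x̄ = (32 + 29 + 32 + 32 + 29 + 26)/6 = 30.0000
Σ(x_t−x̄)(x_{t+1}−x̄) = (-2.0000) + (-2.0000) + (4.0000) + (-2.0000) + (4.0000) = 2.0000
Denominator Σ(x_t−x̄)² = 30.0000
r_1 = 2.0000 / 30.0000 = 0.067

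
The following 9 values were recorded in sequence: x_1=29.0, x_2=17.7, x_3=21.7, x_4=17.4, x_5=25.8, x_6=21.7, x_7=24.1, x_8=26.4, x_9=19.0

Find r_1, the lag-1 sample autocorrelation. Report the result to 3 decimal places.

-0.385

Mean x̄ = (29.0 + 17.7 + 21.7 + 17.4 + 25.8 + 21.7 + 24.1 + 26.4 + 19.0)/9 = 22.5333
Numerator Σ_{t=1}^{8}(x_t−x̄)(x_{t+1}−x̄) = -51.3511
Denominator Σ(x_t−x̄)² = 133.4800
r_1 = -51.3511 / 133.4800 = -0.385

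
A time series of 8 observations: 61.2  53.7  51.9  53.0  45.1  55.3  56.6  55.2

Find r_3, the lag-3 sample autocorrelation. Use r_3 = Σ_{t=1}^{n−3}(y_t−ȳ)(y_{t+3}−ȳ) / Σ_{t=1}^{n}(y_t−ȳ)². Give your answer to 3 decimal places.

-0.140

Mean ȳ = (61.2 + 53.7 + 51.9 + 53.0 + 45.1 + 55.3 + 56.6 + 55.2)/8 = 54.0000
Deviations from mean: 7.2000, -0.3000, -2.1000, -1.0000, -8.9000, 1.3000, 2.6000, 1.2000
Σ(y_t−ȳ)(y_{t+3}−ȳ) = (-7.2000) + (2.6700) + (-2.7300) + (-2.6000) + (-10.6800) = -20.5400
Denominator Σ(y_t−ȳ)² = 146.4400
r_3 = -20.5400 / 146.4400 = -0.140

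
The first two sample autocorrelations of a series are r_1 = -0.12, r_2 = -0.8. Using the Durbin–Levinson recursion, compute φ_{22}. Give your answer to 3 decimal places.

φ_{22} = (r_2 − r_1²) / (1 − r_1²)
r_1² = (-0.12)² = 0.0144
Numerator = -0.8 − 0.0144 = -0.8144; denominator = 1 − 0.0144 = 0.9856
φ_{22} = -0.8144 / 0.9856 = -0.826

-0.826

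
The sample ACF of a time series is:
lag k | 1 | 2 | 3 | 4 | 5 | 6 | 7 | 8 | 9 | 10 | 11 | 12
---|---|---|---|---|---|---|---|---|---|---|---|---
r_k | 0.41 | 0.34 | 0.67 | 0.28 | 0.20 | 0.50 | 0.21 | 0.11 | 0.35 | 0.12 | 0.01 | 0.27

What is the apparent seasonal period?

The largest autocorrelation is r_3 = 0.67, with a weaker echo at lag 6 (0.50); the remaining lags stay at or below 0.41. The elevated value at lag 1 (0.41), dropping to 0.34 at lag 2, reflects decaying short-term dependence rather than seasonality.
The dominant spike at lag 3 indicates a seasonal period of 3.

3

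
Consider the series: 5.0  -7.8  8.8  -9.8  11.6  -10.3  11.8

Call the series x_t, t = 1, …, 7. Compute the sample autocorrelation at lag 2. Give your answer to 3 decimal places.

Mean x̄ = (5.0 − 7.8 + 8.8 − 9.8 + 11.6 − 10.3 + 11.8)/7 = 1.3286
Deviations from mean: 3.6714, -9.1286, 7.4714, -11.1286, 10.2714, -11.6286, 10.4714
Σ(x_t−x̄)(x_{t+2}−x̄) = (27.4308) + (101.5880) + (76.7422) + (129.4094) + (107.5565) = 442.7269
Denominator Σ(x_t−x̄)² = 626.8543
r_2 = 442.7269 / 626.8543 = 0.706

0.706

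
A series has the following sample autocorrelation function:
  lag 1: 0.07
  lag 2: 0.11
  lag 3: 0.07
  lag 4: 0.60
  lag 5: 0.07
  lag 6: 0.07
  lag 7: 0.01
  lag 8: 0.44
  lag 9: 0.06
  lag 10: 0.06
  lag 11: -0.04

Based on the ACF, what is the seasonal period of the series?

4

The largest autocorrelation is r_4 = 0.60, with a weaker echo at lag 8 (0.44); the remaining lags stay at or below 0.11.
The dominant spike at lag 4 indicates a seasonal period of 4.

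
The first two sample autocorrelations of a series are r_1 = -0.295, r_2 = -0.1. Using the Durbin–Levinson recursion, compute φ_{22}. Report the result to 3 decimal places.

φ_{22} = (r_2 − r_1²) / (1 − r_1²)
r_1² = (-0.295)² = 0.087025
Numerator = -0.1 − 0.0870 = -0.1870; denominator = 1 − 0.0870 = 0.9130
φ_{22} = -0.1870 / 0.9130 = -0.205

-0.205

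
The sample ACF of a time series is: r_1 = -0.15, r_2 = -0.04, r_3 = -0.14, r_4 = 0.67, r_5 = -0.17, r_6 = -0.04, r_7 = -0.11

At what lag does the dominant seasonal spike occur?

The largest autocorrelation is r_4 = 0.67; the remaining lags stay at or below -0.04.
The dominant spike at lag 4 indicates a seasonal period of 4.

4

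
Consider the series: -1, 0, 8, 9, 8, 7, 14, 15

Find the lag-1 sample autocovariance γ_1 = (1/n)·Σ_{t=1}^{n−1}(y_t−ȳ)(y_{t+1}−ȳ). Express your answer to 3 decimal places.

Mean ȳ = (-1 + 0 + 8 + 9 + 8 + 7 + 14 + 15)/8 = 7.5000
Σ_{t=1}^{7}(y_t−ȳ)(y_{t+1}−ȳ) = 106.7500
γ_1 = 106.7500 / 8 = 13.344

13.344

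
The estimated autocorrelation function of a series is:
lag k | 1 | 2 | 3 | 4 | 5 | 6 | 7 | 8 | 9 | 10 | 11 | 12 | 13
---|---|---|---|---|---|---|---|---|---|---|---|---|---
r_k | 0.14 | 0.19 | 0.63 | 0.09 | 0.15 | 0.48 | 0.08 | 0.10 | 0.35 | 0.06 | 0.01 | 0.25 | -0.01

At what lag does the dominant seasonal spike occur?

The largest autocorrelation is r_3 = 0.63, with weaker echoes at lags 6 (0.48), 9 (0.35) and 12 (0.25); the remaining lags stay at or below 0.19.
The dominant spike at lag 3 indicates a seasonal period of 3.

3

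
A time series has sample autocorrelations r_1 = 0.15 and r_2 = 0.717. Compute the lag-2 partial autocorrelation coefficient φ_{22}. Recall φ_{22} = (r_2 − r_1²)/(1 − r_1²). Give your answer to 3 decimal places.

0.710

φ_{22} = (r_2 − r_1²) / (1 − r_1²)
r_1² = (0.15)² = 0.0225
Numerator = 0.717 − 0.0225 = 0.6945; denominator = 1 − 0.0225 = 0.9775
φ_{22} = 0.6945 / 0.9775 = 0.710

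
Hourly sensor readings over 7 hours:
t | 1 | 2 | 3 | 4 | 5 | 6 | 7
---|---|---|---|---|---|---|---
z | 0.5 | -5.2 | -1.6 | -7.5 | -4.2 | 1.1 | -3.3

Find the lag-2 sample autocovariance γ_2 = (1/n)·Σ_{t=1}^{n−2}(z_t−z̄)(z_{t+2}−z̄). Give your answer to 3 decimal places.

-0.644

Mean z̄ = (0.5 − 5.2 − 1.6 − 7.5 − 4.2 + 1.1 − 3.3)/7 = -2.8857
Deviations: 3.3857, -2.3143, 1.2857, -4.6143, -1.3143, 3.9857, -0.4143
Σ_{t=1}^{5}(z_t−z̄)(z_{t+2}−z̄) = -4.5047
γ_2 = -4.5047 / 7 = -0.644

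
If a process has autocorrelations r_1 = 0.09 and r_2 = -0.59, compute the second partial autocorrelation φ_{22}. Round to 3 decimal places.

-0.603

φ_{22} = (r_2 − r_1²) / (1 − r_1²)
r_1² = (0.09)² = 0.0081
Numerator = -0.59 − 0.0081 = -0.5981; denominator = 1 − 0.0081 = 0.9919
φ_{22} = -0.5981 / 0.9919 = -0.603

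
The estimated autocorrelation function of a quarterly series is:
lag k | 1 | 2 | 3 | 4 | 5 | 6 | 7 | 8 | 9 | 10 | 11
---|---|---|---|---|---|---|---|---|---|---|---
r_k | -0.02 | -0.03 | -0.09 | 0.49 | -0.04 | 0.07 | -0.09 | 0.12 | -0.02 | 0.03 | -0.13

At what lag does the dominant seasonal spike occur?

4

The largest autocorrelation is r_4 = 0.49; the remaining lags stay at or below 0.12.
The dominant spike at lag 4 indicates a seasonal period of 4.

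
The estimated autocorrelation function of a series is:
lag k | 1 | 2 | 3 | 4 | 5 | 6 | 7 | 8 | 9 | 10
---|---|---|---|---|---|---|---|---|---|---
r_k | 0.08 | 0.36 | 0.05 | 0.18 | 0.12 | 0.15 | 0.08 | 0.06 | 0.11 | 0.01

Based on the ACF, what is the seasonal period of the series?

2

The largest autocorrelation is r_2 = 0.36, with weaker echoes at lags 4 (0.18) and 6 (0.15); the remaining lags stay at or below 0.12.
The dominant spike at lag 2 indicates a seasonal period of 2.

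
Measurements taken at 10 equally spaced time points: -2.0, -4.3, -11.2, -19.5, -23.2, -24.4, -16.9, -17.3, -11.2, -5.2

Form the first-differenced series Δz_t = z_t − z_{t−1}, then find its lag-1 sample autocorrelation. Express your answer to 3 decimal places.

0.482

First differences Δz: -2.3, -6.9, -8.3, -3.7, -1.2, 7.5, -0.4, 6.1, 6.0
Mean of differences = -0.3556
Numerator Σ(Δz_t−Δz̄)(Δz_{t+1}−Δz̄) = 127.8702
Denominator Σ(Δz_t−Δz̄)² = 265.4022
r_1(Δz) = 127.8702 / 265.4022 = 0.482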